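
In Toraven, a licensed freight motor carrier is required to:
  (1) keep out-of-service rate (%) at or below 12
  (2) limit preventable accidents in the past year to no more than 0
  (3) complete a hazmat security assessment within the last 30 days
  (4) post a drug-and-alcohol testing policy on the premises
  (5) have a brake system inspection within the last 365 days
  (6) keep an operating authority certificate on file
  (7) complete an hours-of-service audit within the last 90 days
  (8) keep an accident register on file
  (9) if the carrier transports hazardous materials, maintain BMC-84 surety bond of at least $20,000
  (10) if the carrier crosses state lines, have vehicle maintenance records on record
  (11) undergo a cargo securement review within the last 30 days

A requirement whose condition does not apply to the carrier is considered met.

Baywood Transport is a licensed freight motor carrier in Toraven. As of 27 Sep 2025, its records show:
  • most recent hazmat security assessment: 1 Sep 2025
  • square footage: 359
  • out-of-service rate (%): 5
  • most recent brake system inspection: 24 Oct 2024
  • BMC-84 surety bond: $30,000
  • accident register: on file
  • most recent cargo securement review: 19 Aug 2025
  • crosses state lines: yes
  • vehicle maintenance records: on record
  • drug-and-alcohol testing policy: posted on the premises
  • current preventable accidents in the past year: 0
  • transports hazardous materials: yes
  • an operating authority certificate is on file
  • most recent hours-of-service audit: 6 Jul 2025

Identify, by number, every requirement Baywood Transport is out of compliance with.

1. out-of-service rate (%) 5 ≤ 12 → met
2. preventable accidents in the past year 0 ≤ 0 → met
3. hazmat security assessment 26 days ago vs limit 30 → met
4. drug-and-alcohol testing policy present → met
5. brake system inspection 338 days ago vs limit 365 → met
6. operating authority certificate present → met
7. hours-of-service audit 83 days ago vs limit 90 → met
8. accident register present → met
9. condition 'transports hazardous materials' holds; BMC-84 surety bond $30,000 ≥ $20,000 → met
10. condition 'crosses state lines' holds; vehicle maintenance records present → met
11. cargo securement review 39 days ago vs limit 30 → not met
Not met: 11

11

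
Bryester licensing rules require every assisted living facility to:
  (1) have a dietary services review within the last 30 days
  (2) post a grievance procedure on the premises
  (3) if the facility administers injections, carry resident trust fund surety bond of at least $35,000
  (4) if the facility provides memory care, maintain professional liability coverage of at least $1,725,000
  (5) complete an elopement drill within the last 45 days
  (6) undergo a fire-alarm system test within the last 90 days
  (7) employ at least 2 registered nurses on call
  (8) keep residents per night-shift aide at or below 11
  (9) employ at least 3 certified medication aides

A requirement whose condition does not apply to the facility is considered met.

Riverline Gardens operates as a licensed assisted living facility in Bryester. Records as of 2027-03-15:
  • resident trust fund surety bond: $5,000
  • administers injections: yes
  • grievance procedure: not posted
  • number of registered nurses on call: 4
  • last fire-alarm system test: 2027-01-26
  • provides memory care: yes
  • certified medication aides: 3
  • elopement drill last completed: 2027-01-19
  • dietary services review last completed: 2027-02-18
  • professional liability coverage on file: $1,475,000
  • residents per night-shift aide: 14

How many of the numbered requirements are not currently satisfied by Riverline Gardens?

5

1. dietary services review 25 days ago vs limit 30 → met
2. grievance procedure absent → not met
3. condition 'administers injections' holds; resident trust fund surety bond $5,000 < $35,000 → not met
4. condition 'provides memory care' holds; professional liability coverage $1,475,000 < $1,725,000 → not met
5. elopement drill 55 days ago vs limit 45 → not met
6. fire-alarm system test 48 days ago vs limit 90 → met
7. registered nurses on call 4 ≥ 2 → met
8. residents per night-shift aide 14 > 11 → not met
9. certified medication aides 3 ≥ 3 → met
Not met: 5 of 9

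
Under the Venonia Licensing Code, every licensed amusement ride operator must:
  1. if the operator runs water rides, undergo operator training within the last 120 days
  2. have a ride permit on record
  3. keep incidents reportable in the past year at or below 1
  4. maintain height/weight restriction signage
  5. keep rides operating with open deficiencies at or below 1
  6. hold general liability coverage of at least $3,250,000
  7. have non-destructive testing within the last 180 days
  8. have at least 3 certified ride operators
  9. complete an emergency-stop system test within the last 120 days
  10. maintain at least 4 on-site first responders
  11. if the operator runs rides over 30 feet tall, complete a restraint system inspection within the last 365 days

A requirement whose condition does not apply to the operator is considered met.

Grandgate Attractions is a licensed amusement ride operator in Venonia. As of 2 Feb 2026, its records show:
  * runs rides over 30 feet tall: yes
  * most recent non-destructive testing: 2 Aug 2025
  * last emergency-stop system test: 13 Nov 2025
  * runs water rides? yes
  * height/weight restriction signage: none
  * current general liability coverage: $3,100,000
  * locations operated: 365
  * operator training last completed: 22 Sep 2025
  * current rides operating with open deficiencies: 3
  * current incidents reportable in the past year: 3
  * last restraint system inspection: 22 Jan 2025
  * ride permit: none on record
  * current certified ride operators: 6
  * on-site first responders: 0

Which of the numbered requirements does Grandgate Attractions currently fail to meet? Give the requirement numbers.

1. condition 'runs water rides' holds; operator training 133 days ago vs limit 120 → not met
2. ride permit absent → not met
3. incidents reportable in the past year 3 > 1 → not met
4. height/weight restriction signage absent → not met
5. rides operating with open deficiencies 3 > 1 → not met
6. general liability coverage $3,100,000 < $3,250,000 → not met
7. non-destructive testing 184 days ago vs limit 180 → not met
8. certified ride operators 6 ≥ 3 → met
9. emergency-stop system test 81 days ago vs limit 120 → met
10. on-site first responders 0 < 4 → not met
11. condition 'runs rides over 30 feet tall' holds; restraint system inspection 376 days ago vs limit 365 → not met
Not met: 1, 2, 3, 4, 5, 6, 7, 10, 11

1, 2, 3, 4, 5, 6, 7, 10, 11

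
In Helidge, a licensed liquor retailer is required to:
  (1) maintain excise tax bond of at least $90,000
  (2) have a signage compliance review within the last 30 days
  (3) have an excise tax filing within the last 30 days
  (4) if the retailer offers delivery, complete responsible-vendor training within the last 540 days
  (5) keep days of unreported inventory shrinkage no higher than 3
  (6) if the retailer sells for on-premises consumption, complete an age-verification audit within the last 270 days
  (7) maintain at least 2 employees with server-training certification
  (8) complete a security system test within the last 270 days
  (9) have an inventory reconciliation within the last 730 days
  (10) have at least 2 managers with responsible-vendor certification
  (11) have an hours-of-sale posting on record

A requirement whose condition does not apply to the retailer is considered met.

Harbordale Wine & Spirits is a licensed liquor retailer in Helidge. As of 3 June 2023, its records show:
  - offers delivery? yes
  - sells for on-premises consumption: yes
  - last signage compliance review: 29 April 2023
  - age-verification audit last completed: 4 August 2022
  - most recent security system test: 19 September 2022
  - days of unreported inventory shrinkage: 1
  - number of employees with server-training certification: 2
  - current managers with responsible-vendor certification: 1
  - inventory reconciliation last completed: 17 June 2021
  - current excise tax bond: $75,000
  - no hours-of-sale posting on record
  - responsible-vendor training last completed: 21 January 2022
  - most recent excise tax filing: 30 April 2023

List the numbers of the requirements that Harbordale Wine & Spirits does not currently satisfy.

1, 2, 3, 6, 10, 11

1. excise tax bond $75,000 < $90,000 → not met
2. signage compliance review 35 days ago vs limit 30 → not met
3. excise tax filing 34 days ago vs limit 30 → not met
4. condition 'offers delivery' holds; responsible-vendor training 498 days ago vs limit 540 → met
5. days of unreported inventory shrinkage 1 ≤ 3 → met
6. condition 'sells for on-premises consumption' holds; age-verification audit 303 days ago vs limit 270 → not met
7. employees with server-training certification 2 ≥ 2 → met
8. security system test 257 days ago vs limit 270 → met
9. inventory reconciliation 716 days ago vs limit 730 → met
10. managers with responsible-vendor certification 1 < 2 → not met
11. hours-of-sale posting absent → not met
Not met: 1, 2, 3, 6, 10, 11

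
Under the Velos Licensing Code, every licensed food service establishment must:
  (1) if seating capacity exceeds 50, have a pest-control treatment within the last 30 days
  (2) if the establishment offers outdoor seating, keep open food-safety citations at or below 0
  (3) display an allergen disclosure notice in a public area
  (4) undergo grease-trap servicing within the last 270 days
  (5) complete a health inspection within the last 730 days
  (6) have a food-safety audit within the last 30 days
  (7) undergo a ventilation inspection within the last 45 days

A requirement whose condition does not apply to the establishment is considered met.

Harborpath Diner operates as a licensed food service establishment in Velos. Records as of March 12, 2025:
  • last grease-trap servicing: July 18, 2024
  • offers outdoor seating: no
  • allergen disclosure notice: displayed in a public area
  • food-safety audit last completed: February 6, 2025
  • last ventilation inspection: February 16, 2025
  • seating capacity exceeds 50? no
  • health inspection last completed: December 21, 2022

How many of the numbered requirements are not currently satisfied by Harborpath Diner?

2

1. condition 'seating capacity exceeds 50' does not hold → requirement n/a → met
2. condition 'offers outdoor seating' does not hold → requirement n/a → met
3. allergen disclosure notice present → met
4. grease-trap servicing 237 days ago vs limit 270 → met
5. health inspection 812 days ago vs limit 730 → not met
6. food-safety audit 34 days ago vs limit 30 → not met
7. ventilation inspection 24 days ago vs limit 45 → met
Not met: 2 of 7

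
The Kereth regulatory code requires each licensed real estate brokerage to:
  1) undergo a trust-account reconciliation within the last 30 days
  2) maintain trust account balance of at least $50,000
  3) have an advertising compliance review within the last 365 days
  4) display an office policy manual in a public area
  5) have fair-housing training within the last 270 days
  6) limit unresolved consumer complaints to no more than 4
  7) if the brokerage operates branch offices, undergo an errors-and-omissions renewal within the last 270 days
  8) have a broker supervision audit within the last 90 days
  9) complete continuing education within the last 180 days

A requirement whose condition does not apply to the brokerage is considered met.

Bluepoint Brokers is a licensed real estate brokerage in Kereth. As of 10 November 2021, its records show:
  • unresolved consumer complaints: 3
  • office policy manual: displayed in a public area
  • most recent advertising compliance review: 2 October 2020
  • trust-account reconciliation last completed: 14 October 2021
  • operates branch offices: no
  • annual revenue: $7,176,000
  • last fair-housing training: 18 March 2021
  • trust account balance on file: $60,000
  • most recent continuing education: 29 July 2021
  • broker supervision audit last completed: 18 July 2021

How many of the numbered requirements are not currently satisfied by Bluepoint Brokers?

1. trust-account reconciliation 27 days ago vs limit 30 → met
2. trust account balance $60,000 ≥ $50,000 → met
3. advertising compliance review 404 days ago vs limit 365 → not met
4. office policy manual present → met
5. fair-housing training 237 days ago vs limit 270 → met
6. unresolved consumer complaints 3 ≤ 4 → met
7. condition 'operates branch offices' does not hold → requirement n/a → met
8. broker supervision audit 115 days ago vs limit 90 → not met
9. continuing education 104 days ago vs limit 180 → met
Not met: 2 of 9

2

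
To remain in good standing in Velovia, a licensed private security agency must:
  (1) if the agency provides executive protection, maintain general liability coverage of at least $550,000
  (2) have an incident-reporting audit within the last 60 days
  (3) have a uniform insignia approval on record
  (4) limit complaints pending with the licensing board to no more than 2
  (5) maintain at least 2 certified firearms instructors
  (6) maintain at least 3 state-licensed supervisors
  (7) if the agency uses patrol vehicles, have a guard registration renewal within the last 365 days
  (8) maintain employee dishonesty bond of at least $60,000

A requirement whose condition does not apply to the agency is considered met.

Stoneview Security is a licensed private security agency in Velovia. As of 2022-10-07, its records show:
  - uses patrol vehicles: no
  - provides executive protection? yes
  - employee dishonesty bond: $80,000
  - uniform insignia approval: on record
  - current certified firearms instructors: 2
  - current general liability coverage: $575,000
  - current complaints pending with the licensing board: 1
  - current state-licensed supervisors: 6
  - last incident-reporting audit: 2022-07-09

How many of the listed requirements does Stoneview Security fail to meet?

1

1. condition 'provides executive protection' holds; general liability coverage $575,000 ≥ $550,000 → met
2. incident-reporting audit 90 days ago vs limit 60 → not met
3. uniform insignia approval present → met
4. complaints pending with the licensing board 1 ≤ 2 → met
5. certified firearms instructors 2 ≥ 2 → met
6. state-licensed supervisors 6 ≥ 3 → met
7. condition 'uses patrol vehicles' does not hold → requirement n/a → met
8. employee dishonesty bond $80,000 ≥ $60,000 → met
Not met: 1 of 8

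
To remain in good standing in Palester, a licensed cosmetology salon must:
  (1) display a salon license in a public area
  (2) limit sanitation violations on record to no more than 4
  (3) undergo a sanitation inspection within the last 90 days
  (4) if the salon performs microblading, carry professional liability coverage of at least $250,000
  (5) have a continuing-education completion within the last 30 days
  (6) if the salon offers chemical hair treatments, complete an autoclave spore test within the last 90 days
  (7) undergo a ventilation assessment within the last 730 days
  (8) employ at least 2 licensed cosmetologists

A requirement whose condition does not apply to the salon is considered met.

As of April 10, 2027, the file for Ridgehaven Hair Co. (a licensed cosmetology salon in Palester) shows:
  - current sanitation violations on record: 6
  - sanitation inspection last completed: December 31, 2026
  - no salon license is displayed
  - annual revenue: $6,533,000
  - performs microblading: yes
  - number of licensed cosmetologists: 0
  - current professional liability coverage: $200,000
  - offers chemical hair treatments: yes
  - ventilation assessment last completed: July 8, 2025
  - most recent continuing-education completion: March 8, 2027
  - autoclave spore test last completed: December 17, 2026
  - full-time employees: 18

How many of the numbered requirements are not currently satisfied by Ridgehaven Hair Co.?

7

1. salon license absent → not met
2. sanitation violations on record 6 > 4 → not met
3. sanitation inspection 100 days ago vs limit 90 → not met
4. condition 'performs microblading' holds; professional liability coverage $200,000 < $250,000 → not met
5. continuing-education completion 33 days ago vs limit 30 → not met
6. condition 'offers chemical hair treatments' holds; autoclave spore test 114 days ago vs limit 90 → not met
7. ventilation assessment 641 days ago vs limit 730 → met
8. licensed cosmetologists 0 < 2 → not met
Not met: 7 of 8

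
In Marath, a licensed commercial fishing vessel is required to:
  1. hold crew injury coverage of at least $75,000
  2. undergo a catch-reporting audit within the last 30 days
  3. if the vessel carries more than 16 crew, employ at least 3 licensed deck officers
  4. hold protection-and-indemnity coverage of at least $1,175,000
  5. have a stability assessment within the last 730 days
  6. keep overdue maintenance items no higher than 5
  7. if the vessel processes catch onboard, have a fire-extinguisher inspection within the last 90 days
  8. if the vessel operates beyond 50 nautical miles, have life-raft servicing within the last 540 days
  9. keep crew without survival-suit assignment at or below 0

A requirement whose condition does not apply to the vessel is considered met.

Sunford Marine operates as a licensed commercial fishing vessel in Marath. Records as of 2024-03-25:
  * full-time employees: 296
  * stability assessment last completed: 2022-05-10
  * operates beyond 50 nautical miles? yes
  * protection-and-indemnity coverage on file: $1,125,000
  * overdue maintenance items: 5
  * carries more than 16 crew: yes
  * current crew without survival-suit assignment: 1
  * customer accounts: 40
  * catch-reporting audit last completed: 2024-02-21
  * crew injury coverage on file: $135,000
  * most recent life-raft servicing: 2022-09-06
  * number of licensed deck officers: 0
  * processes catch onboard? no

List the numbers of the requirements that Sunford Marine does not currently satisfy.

1. crew injury coverage $135,000 ≥ $75,000 → met
2. catch-reporting audit 33 days ago vs limit 30 → not met
3. condition 'carries more than 16 crew' holds; licensed deck officers 0 < 3 → not met
4. protection-and-indemnity coverage $1,125,000 < $1,175,000 → not met
5. stability assessment 685 days ago vs limit 730 → met
6. overdue maintenance items 5 ≤ 5 → met
7. condition 'processes catch onboard' does not hold → requirement n/a → met
8. condition 'operates beyond 50 nautical miles' holds; life-raft servicing 566 days ago vs limit 540 → not met
9. crew without survival-suit assignment 1 > 0 → not met
Not met: 2, 3, 4, 8, 9

2, 3, 4, 8, 9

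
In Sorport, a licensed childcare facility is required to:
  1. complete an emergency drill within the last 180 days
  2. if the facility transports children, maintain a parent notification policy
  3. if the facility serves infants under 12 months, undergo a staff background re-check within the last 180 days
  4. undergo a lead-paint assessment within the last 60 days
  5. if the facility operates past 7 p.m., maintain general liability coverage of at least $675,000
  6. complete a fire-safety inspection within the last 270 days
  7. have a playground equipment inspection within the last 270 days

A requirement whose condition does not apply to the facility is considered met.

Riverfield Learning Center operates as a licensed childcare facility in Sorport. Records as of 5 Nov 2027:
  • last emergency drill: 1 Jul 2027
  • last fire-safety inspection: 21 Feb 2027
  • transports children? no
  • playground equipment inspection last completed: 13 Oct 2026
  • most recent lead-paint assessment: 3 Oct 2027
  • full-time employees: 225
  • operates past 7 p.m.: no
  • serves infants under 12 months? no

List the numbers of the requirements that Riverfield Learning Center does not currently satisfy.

7

1. emergency drill 127 days ago vs limit 180 → met
2. condition 'transports children' does not hold → requirement n/a → met
3. condition 'serves infants under 12 months' does not hold → requirement n/a → met
4. lead-paint assessment 33 days ago vs limit 60 → met
5. condition 'operates past 7 p.m.' does not hold → requirement n/a → met
6. fire-safety inspection 257 days ago vs limit 270 → met
7. playground equipment inspection 388 days ago vs limit 270 → not met
Not met: 7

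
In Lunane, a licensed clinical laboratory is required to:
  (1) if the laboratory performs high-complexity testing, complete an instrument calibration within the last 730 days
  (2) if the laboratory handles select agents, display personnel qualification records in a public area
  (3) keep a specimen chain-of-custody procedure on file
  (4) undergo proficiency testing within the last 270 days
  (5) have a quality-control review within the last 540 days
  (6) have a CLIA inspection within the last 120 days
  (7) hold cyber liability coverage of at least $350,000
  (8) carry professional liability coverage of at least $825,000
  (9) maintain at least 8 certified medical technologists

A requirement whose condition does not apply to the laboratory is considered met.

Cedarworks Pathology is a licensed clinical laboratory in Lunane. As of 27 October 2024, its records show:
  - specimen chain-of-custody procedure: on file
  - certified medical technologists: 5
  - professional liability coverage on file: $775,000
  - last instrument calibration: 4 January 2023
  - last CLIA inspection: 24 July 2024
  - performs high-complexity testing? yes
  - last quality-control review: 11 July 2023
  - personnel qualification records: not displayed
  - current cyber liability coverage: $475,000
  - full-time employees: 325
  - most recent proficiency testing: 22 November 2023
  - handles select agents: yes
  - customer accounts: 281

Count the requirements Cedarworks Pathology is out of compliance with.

4

1. condition 'performs high-complexity testing' holds; instrument calibration 662 days ago vs limit 730 → met
2. condition 'handles select agents' holds; personnel qualification records absent → not met
3. specimen chain-of-custody procedure present → met
4. proficiency testing 340 days ago vs limit 270 → not met
5. quality-control review 474 days ago vs limit 540 → met
6. CLIA inspection 95 days ago vs limit 120 → met
7. cyber liability coverage $475,000 ≥ $350,000 → met
8. professional liability coverage $775,000 < $825,000 → not met
9. certified medical technologists 5 < 8 → not met
Not met: 4 of 9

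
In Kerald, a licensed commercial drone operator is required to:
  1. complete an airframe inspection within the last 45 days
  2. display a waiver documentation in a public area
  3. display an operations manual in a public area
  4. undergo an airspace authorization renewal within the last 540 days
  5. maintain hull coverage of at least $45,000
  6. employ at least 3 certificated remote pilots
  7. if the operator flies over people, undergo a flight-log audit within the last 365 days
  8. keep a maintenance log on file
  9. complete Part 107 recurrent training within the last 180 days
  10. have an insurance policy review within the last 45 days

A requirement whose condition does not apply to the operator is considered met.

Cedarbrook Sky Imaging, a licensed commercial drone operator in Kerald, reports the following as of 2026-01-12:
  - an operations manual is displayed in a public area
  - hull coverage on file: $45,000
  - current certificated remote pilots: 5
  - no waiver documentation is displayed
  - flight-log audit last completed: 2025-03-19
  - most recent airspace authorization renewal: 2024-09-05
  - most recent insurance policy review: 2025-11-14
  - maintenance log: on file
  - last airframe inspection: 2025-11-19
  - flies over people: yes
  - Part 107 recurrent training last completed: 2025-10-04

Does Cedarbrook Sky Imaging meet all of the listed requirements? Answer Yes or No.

No

1. airframe inspection 54 days ago vs limit 45 → not met
2. waiver documentation absent → not met
3. operations manual present → met
4. airspace authorization renewal 494 days ago vs limit 540 → met
5. hull coverage $45,000 ≥ $45,000 → met
6. certificated remote pilots 5 ≥ 3 → met
7. condition 'flies over people' holds; flight-log audit 299 days ago vs limit 365 → met
8. maintenance log present → met
9. Part 107 recurrent training 100 days ago vs limit 180 → met
10. insurance policy review 59 days ago vs limit 45 → not met
Not met: 1, 2, 10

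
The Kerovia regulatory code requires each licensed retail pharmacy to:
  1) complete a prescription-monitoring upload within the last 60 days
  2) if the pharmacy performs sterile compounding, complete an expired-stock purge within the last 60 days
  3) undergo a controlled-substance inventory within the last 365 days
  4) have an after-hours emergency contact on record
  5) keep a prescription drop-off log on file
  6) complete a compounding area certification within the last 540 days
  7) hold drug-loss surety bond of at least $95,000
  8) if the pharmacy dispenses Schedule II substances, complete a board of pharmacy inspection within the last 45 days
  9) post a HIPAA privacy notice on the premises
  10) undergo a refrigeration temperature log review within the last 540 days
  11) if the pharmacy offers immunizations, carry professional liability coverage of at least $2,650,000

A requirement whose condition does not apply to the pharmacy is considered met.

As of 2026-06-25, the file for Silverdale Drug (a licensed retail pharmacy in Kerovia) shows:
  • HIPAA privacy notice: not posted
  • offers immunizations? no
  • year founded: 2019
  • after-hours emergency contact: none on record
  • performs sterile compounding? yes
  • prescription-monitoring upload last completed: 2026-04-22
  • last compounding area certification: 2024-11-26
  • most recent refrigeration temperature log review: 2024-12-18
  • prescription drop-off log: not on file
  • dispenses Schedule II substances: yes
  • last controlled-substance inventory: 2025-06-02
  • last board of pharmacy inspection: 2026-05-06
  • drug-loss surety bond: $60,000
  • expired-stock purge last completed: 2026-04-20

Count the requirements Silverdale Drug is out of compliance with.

1. prescription-monitoring upload 64 days ago vs limit 60 → not met
2. condition 'performs sterile compounding' holds; expired-stock purge 66 days ago vs limit 60 → not met
3. controlled-substance inventory 388 days ago vs limit 365 → not met
4. after-hours emergency contact absent → not met
5. prescription drop-off log absent → not met
6. compounding area certification 576 days ago vs limit 540 → not met
7. drug-loss surety bond $60,000 < $95,000 → not met
8. condition 'dispenses Schedule II substances' holds; board of pharmacy inspection 50 days ago vs limit 45 → not met
9. HIPAA privacy notice absent → not met
10. refrigeration temperature log review 554 days ago vs limit 540 → not met
11. condition 'offers immunizations' does not hold → requirement n/a → met
Not met: 10 of 11

10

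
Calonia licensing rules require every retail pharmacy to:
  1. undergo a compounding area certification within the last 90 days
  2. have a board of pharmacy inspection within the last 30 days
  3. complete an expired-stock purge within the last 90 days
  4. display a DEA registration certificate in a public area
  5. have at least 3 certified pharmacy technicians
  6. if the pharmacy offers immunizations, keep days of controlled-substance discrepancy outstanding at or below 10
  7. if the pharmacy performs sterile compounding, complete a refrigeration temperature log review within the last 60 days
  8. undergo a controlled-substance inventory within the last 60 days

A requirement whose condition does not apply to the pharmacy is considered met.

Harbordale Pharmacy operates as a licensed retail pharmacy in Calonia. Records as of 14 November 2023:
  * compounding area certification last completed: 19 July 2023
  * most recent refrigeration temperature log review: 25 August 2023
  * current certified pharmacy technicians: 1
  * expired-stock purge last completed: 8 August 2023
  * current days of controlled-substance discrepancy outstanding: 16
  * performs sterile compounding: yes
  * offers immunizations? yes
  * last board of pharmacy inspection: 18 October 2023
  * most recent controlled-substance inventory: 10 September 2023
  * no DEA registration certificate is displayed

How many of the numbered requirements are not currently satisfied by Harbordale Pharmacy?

1. compounding area certification 118 days ago vs limit 90 → not met
2. board of pharmacy inspection 27 days ago vs limit 30 → met
3. expired-stock purge 98 days ago vs limit 90 → not met
4. DEA registration certificate absent → not met
5. certified pharmacy technicians 1 < 3 → not met
6. condition 'offers immunizations' holds; days of controlled-substance discrepancy outstanding 16 > 10 → not met
7. condition 'performs sterile compounding' holds; refrigeration temperature log review 81 days ago vs limit 60 → not met
8. controlled-substance inventory 65 days ago vs limit 60 → not met
Not met: 7 of 8

7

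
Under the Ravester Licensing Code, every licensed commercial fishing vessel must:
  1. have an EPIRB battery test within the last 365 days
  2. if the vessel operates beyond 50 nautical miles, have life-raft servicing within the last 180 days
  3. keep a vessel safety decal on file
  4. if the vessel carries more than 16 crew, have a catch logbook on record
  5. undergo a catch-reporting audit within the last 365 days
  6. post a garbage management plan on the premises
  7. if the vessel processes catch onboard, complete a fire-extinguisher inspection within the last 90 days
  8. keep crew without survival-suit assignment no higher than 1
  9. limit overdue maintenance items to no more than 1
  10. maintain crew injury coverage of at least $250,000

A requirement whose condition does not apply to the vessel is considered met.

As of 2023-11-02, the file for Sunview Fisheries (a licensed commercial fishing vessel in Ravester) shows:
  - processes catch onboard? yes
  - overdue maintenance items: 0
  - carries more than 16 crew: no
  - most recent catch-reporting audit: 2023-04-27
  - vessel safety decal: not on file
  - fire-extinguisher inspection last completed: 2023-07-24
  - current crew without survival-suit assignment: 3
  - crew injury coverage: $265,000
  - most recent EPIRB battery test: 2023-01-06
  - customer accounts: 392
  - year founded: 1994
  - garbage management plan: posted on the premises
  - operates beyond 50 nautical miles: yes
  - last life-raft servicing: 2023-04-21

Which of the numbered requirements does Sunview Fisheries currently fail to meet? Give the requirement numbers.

1. EPIRB battery test 300 days ago vs limit 365 → met
2. condition 'operates beyond 50 nautical miles' holds; life-raft servicing 195 days ago vs limit 180 → not met
3. vessel safety decal absent → not met
4. condition 'carries more than 16 crew' does not hold → requirement n/a → met
5. catch-reporting audit 189 days ago vs limit 365 → met
6. garbage management plan present → met
7. condition 'processes catch onboard' holds; fire-extinguisher inspection 101 days ago vs limit 90 → not met
8. crew without survival-suit assignment 3 > 1 → not met
9. overdue maintenance items 0 ≤ 1 → met
10. crew injury coverage $265,000 ≥ $250,000 → met
Not met: 2, 3, 7, 8

2, 3, 7, 8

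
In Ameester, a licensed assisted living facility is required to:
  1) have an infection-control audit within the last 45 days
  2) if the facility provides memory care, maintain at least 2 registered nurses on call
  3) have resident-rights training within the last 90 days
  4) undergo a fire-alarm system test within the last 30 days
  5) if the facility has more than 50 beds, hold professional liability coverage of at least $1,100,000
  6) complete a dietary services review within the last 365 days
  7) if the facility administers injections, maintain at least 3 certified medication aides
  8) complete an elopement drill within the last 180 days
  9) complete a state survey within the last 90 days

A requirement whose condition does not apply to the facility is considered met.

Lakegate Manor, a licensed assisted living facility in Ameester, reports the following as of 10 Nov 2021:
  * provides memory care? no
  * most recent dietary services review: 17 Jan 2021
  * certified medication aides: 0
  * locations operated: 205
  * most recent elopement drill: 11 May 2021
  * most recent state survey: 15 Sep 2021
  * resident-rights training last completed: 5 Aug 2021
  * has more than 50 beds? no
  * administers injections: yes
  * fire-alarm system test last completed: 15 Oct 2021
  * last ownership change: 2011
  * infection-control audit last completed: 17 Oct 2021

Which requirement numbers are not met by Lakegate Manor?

1. infection-control audit 24 days ago vs limit 45 → met
2. condition 'provides memory care' does not hold → requirement n/a → met
3. resident-rights training 97 days ago vs limit 90 → not met
4. fire-alarm system test 26 days ago vs limit 30 → met
5. condition 'has more than 50 beds' does not hold → requirement n/a → met
6. dietary services review 297 days ago vs limit 365 → met
7. condition 'administers injections' holds; certified medication aides 0 < 3 → not met
8. elopement drill 183 days ago vs limit 180 → not met
9. state survey 56 days ago vs limit 90 → met
Not met: 3, 7, 8

3, 7, 8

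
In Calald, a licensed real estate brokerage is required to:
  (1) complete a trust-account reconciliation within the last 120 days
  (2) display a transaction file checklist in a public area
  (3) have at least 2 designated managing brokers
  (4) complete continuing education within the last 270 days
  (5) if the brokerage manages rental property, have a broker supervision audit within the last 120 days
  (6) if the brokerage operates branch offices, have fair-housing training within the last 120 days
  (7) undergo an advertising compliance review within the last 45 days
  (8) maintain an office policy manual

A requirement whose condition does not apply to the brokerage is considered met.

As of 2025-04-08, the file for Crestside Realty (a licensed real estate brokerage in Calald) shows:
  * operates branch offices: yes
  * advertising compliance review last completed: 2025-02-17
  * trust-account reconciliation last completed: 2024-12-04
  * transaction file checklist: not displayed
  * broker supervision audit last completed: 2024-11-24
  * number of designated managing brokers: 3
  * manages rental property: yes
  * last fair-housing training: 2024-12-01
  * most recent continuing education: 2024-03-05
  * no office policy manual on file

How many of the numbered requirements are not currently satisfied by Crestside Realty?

7

1. trust-account reconciliation 125 days ago vs limit 120 → not met
2. transaction file checklist absent → not met
3. designated managing brokers 3 ≥ 2 → met
4. continuing education 399 days ago vs limit 270 → not met
5. condition 'manages rental property' holds; broker supervision audit 135 days ago vs limit 120 → not met
6. condition 'operates branch offices' holds; fair-housing training 128 days ago vs limit 120 → not met
7. advertising compliance review 50 days ago vs limit 45 → not met
8. office policy manual absent → not met
Not met: 7 of 8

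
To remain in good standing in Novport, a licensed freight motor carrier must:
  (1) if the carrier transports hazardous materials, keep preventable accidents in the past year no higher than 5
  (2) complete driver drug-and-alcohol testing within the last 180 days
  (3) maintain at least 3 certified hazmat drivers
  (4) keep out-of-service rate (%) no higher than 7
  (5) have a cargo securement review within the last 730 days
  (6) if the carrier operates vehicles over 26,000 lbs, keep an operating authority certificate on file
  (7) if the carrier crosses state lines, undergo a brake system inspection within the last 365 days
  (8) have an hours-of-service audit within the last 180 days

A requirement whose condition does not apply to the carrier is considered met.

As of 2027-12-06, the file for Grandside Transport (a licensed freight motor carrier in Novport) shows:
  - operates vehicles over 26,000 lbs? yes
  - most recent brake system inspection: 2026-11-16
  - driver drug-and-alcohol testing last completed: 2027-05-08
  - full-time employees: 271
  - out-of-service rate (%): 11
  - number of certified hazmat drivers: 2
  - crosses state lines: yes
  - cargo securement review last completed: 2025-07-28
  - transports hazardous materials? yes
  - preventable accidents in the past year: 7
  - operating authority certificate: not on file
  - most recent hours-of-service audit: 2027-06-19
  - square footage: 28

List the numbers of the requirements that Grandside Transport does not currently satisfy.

1. condition 'transports hazardous materials' holds; preventable accidents in the past year 7 > 5 → not met
2. driver drug-and-alcohol testing 212 days ago vs limit 180 → not met
3. certified hazmat drivers 2 < 3 → not met
4. out-of-service rate (%) 11 > 7 → not met
5. cargo securement review 861 days ago vs limit 730 → not met
6. condition 'operates vehicles over 26,000 lbs' holds; operating authority certificate absent → not met
7. condition 'crosses state lines' holds; brake system inspection 385 days ago vs limit 365 → not met
8. hours-of-service audit 170 days ago vs limit 180 → met
Not met: 1, 2, 3, 4, 5, 6, 7

1, 2, 3, 4, 5, 6, 7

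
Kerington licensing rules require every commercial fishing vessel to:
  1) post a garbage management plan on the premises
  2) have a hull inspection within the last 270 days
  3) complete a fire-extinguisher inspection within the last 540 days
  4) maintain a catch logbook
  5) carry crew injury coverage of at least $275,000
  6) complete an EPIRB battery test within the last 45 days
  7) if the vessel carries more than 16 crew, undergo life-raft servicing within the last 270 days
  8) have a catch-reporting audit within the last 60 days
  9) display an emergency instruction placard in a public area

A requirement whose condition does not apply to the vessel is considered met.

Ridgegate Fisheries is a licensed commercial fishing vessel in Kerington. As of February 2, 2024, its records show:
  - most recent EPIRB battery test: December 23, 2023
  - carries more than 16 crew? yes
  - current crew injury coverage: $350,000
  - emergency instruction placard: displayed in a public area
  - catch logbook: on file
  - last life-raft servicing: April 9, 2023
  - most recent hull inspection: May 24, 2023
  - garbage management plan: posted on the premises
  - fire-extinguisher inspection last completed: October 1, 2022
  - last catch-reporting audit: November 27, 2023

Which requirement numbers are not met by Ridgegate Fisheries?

7, 8

1. garbage management plan present → met
2. hull inspection 254 days ago vs limit 270 → met
3. fire-extinguisher inspection 489 days ago vs limit 540 → met
4. catch logbook present → met
5. crew injury coverage $350,000 ≥ $275,000 → met
6. EPIRB battery test 41 days ago vs limit 45 → met
7. condition 'carries more than 16 crew' holds; life-raft servicing 299 days ago vs limit 270 → not met
8. catch-reporting audit 67 days ago vs limit 60 → not met
9. emergency instruction placard present → met
Not met: 7, 8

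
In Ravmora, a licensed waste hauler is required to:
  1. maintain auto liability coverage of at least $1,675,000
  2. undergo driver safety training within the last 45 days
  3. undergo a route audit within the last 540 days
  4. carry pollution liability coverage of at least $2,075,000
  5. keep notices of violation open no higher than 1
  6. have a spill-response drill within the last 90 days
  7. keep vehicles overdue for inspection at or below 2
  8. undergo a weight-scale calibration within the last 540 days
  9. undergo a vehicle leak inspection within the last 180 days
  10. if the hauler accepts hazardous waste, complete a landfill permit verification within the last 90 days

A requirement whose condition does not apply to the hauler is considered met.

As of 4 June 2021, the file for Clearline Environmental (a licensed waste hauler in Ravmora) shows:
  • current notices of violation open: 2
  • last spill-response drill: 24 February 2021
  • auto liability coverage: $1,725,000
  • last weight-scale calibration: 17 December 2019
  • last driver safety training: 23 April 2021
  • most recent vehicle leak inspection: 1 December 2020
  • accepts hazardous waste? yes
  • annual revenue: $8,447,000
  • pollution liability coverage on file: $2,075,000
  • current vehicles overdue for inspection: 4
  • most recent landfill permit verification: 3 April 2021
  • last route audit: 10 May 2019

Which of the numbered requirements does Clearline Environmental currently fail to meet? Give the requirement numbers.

3, 5, 6, 7, 9

1. auto liability coverage $1,725,000 ≥ $1,675,000 → met
2. driver safety training 42 days ago vs limit 45 → met
3. route audit 756 days ago vs limit 540 → not met
4. pollution liability coverage $2,075,000 ≥ $2,075,000 → met
5. notices of violation open 2 > 1 → not met
6. spill-response drill 100 days ago vs limit 90 → not met
7. vehicles overdue for inspection 4 > 2 → not met
8. weight-scale calibration 535 days ago vs limit 540 → met
9. vehicle leak inspection 185 days ago vs limit 180 → not met
10. condition 'accepts hazardous waste' holds; landfill permit verification 62 days ago vs limit 90 → met
Not met: 3, 5, 6, 7, 9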